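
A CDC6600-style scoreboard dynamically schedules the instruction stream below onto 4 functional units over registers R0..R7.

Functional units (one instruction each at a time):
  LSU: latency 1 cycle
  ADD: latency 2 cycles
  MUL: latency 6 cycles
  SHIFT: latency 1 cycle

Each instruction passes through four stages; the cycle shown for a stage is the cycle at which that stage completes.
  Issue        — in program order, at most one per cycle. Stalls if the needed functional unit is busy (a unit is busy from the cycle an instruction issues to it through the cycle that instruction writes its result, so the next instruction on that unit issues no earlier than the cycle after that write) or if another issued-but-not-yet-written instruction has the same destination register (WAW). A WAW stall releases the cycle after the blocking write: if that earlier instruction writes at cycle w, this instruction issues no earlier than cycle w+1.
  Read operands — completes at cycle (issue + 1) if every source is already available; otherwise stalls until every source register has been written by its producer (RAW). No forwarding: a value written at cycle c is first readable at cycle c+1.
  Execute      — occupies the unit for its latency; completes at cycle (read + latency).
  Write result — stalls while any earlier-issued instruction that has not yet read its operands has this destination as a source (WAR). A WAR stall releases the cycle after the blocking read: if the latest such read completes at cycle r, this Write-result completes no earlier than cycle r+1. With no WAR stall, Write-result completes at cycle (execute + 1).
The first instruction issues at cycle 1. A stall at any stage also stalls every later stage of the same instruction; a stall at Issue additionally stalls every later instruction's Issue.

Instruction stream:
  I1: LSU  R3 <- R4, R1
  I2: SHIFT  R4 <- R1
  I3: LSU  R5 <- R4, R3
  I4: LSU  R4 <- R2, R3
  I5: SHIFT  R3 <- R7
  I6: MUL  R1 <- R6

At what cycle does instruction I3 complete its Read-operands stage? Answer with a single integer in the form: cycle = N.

c1: I1→LSU
c2: I1 RO | I2→SHIFT
c3: I1 EX | I2 RO
c4: I1 WR R3 | I2 EX
c5: I2 WR R4 | I3→LSU
c6: I3 RO
c7: I3 EX
c8: I3 WR R5
c9: I4→LSU
c10: I4 RO | I5→SHIFT
c11: I4 EX | I5 RO | I6→MUL
c12: I4 WR R4 | I5 EX | I6 RO
c13: I5 WR R3
c18: I6 EX
c19: I6 WR R1

cycle = 6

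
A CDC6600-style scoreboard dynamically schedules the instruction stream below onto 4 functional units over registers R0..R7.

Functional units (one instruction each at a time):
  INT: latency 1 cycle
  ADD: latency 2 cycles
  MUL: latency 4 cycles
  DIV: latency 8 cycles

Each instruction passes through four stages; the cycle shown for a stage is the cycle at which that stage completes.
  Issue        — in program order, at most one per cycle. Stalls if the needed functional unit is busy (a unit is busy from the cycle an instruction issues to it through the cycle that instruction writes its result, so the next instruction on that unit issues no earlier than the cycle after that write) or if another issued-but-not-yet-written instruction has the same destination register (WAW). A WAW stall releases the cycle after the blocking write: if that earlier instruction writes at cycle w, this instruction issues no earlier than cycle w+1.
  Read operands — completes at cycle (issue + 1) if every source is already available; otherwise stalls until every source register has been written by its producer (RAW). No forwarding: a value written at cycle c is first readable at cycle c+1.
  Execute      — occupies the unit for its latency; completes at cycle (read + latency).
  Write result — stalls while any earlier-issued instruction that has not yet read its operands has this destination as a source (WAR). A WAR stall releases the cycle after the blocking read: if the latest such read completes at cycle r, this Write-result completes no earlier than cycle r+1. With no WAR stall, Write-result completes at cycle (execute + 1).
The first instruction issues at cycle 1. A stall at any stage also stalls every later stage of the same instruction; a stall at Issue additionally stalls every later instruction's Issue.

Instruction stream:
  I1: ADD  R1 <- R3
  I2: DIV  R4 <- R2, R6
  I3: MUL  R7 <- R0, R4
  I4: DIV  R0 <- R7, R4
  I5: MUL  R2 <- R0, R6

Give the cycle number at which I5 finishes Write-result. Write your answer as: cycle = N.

cycle = 34

  I1 | 1 | 2 | 4 | 5
  I2 | 2 | 3 | 11 | 12
  I3 | 3 | 13 | 17 | 18   RAW R4: wait I2 write@12
  I4 | 13 | 19 | 27 | 28   struct: DIV busy until I2 writes@12 · RAW R7: wait I3 write@18
  I5 | 19 | 29 | 33 | 34   struct: MUL busy until I3 writes@18 · RAW R0: wait I4 write@28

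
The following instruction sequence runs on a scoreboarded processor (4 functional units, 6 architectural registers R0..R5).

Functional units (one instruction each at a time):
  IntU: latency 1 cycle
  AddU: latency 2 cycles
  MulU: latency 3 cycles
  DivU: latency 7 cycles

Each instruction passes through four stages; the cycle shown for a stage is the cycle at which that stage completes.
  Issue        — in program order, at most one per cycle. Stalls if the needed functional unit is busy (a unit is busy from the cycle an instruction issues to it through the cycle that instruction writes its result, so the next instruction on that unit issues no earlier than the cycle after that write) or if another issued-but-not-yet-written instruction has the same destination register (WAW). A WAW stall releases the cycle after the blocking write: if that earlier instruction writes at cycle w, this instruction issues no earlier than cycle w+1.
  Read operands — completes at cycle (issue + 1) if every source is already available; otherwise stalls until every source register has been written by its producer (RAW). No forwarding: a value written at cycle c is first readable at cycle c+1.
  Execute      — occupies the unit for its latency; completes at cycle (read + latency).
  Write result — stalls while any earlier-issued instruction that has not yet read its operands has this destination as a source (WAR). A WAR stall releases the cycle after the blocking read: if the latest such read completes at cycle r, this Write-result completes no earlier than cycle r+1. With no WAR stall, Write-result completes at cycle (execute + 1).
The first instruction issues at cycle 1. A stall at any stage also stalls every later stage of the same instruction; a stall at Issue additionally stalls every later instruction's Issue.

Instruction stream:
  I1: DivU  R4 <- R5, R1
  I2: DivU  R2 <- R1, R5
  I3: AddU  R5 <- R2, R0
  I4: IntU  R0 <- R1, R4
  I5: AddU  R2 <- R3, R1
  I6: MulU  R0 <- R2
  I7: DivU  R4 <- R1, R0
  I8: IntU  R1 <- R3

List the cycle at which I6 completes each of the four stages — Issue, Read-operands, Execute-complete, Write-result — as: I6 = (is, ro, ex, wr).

I6 = (26, 30, 33, 34)

  I1 | 1 | 2 | 9 | 10
  I2 | 11 | 12 | 19 | 20   struct: DivU busy until I1 writes@10
  I3 | 12 | 21 | 23 | 24   RAW R2: wait I2 write@20
  I4 | 13 | 14 | 15 | 22   WAR R0: wait I3 read@21
  I5 | 25 | 26 | 28 | 29   struct: AddU busy until I3 writes@24
  I6 | 26 | 30 | 33 | 34   RAW R2: wait I5 write@29
  I7 | 27 | 35 | 42 | 43   RAW R0: wait I6 write@34
  I8 | 28 | 29 | 30 | 36   WAR R1: wait I7 read@35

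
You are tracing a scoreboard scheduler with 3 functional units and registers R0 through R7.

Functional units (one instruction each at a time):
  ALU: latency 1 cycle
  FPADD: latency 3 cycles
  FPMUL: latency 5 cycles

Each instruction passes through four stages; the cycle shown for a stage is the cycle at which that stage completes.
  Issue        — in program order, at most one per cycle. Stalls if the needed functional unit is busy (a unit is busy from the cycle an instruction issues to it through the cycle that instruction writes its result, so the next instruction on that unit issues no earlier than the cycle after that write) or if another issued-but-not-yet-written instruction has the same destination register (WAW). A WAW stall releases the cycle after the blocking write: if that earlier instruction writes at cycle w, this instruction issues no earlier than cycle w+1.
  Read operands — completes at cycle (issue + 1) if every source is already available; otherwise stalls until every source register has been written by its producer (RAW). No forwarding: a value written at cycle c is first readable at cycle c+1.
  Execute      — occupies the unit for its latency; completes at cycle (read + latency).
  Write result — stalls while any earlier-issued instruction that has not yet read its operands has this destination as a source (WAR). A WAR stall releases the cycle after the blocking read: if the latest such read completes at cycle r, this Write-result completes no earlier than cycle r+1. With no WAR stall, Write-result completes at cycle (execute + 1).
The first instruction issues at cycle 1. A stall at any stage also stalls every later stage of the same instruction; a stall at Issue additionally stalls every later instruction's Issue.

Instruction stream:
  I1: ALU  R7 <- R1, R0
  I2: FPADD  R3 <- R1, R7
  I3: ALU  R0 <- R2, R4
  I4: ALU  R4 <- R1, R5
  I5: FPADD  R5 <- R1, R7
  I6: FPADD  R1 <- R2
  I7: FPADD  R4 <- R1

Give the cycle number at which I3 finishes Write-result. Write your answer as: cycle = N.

cycle = 8

1) issue 1, read 2, done 3, write 4
2) issue 2, read 5, done 8, write 9  <RAW R7: wait I1 write@4>
3) issue 5, read 6, done 7, write 8  <struct: ALU busy until I1 writes@4>
4) issue 9, read 10, done 11, write 12  <struct: ALU busy until I3 writes@8>
5) issue 10, read 11, done 14, write 15
6) issue 16, read 17, done 20, write 21  <struct: FPADD busy until I5 writes@15>
7) issue 22, read 23, done 26, write 27  <struct: FPADD busy until I6 writes@21>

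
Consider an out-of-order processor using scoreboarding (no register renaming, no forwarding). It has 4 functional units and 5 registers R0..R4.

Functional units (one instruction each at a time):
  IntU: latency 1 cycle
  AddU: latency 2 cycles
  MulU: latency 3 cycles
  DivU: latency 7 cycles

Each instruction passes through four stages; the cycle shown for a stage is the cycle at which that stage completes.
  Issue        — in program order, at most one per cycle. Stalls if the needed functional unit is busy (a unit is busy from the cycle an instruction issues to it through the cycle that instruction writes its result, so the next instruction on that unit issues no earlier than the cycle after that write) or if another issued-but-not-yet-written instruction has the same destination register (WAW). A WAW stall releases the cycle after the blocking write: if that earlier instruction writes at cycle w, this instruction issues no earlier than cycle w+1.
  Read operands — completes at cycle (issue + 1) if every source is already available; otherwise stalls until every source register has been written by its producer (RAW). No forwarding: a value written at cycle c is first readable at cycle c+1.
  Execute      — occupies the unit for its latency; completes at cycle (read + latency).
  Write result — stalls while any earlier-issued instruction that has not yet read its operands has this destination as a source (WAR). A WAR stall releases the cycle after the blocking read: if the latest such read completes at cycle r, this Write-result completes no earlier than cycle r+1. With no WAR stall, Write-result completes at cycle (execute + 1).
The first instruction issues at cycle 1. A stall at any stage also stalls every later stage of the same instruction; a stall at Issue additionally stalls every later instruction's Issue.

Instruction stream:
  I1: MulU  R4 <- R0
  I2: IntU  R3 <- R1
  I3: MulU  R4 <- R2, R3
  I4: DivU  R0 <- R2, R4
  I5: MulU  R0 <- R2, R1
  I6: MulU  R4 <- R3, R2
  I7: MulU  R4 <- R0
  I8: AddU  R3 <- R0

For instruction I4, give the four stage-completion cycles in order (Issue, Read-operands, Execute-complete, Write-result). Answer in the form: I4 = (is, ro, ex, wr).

I4 = (8, 13, 20, 21)

  I1 | 1 | 2 | 5 | 6
  I2 | 2 | 3 | 4 | 5
  I3 | 7 | 8 | 11 | 12   struct: MulU busy until I1 writes@6
  I4 | 8 | 13 | 20 | 21   RAW R4: wait I3 write@12
  I5 | 22 | 23 | 26 | 27   WAW R0: wait I4 write@21
  I6 | 28 | 29 | 32 | 33   struct: MulU busy until I5 writes@27
  I7 | 34 | 35 | 38 | 39   struct: MulU busy until I6 writes@33
  I8 | 35 | 36 | 38 | 39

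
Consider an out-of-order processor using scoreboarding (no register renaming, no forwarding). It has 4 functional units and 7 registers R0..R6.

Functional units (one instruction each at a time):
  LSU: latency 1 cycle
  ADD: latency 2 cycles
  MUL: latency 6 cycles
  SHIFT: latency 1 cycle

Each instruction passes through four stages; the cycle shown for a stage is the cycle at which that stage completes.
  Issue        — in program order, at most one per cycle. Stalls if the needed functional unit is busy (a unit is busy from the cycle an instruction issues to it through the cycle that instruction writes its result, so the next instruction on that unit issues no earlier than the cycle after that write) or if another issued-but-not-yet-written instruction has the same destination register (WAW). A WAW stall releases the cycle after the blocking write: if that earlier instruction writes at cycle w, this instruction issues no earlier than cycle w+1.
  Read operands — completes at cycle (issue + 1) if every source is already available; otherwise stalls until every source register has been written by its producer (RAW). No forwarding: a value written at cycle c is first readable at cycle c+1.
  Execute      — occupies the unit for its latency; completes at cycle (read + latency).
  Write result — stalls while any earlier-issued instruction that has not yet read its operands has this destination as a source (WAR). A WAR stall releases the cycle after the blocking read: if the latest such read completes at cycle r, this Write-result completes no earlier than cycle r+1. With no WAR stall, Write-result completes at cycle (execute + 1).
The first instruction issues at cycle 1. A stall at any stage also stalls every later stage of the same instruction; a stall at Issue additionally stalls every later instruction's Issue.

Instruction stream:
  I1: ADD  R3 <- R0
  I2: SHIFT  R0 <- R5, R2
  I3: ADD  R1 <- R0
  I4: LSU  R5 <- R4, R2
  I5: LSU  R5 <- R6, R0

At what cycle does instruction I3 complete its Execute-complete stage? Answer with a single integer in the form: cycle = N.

cycle 1: I1 dispatched to ADD
cycle 2: I1 operands ready · I2 dispatched to SHIFT
cycle 3: I2 operands ready
cycle 4: I1 complete · I2 complete
cycle 5: R3←I1 · R0←I2
cycle 6: I3 dispatched to ADD
cycle 7: I3 operands ready · I4 dispatched to LSU
cycle 8: I4 operands ready
cycle 9: I3 complete · I4 complete
cycle 10: R1←I3 · R5←I4
cycle 11: I5 dispatched to LSU
cycle 12: I5 operands ready
cycle 13: I5 complete
cycle 14: R5←I5

cycle = 9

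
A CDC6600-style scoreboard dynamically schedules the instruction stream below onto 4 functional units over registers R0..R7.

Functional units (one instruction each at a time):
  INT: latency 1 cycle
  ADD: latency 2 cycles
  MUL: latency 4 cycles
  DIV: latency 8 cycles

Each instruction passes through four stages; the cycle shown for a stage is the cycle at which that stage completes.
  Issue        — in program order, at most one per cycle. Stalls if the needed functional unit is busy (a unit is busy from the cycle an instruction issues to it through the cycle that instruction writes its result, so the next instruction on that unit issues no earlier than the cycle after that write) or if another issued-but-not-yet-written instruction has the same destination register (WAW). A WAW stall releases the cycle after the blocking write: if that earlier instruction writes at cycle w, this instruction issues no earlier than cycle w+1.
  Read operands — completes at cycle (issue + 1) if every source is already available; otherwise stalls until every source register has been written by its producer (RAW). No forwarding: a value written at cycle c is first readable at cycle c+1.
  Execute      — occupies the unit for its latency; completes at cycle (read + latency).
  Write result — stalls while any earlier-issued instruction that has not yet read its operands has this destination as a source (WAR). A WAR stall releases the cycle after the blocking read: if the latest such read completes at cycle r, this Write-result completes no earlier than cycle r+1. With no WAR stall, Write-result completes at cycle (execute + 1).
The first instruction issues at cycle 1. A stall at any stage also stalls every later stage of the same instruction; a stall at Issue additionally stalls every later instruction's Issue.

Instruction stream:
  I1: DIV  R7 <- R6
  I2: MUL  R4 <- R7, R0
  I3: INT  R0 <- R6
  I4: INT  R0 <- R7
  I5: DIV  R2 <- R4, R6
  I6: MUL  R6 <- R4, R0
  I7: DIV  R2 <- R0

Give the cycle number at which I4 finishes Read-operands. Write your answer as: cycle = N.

cycle = 15

[1] I1 issues→DIV
[2] I1 reads, I2 issues→MUL
[3] I3 issues→INT
[4] I3 reads
[5] I3 exec-done
[10] I1 exec-done
[11] I1 writes R7
[12] I2 reads
[13] I3 writes R0
[14] I4 issues→INT
[15] I4 reads, I5 issues→DIV
[16] I2 exec-done, I4 exec-done
[17] I2 writes R4, I4 writes R0
[18] I5 reads, I6 issues→MUL
[19] I6 reads
[23] I6 exec-done
[24] I6 writes R6
[26] I5 exec-done
[27] I5 writes R2
[28] I7 issues→DIV
[29] I7 reads
[37] I7 exec-done
[38] I7 writes R2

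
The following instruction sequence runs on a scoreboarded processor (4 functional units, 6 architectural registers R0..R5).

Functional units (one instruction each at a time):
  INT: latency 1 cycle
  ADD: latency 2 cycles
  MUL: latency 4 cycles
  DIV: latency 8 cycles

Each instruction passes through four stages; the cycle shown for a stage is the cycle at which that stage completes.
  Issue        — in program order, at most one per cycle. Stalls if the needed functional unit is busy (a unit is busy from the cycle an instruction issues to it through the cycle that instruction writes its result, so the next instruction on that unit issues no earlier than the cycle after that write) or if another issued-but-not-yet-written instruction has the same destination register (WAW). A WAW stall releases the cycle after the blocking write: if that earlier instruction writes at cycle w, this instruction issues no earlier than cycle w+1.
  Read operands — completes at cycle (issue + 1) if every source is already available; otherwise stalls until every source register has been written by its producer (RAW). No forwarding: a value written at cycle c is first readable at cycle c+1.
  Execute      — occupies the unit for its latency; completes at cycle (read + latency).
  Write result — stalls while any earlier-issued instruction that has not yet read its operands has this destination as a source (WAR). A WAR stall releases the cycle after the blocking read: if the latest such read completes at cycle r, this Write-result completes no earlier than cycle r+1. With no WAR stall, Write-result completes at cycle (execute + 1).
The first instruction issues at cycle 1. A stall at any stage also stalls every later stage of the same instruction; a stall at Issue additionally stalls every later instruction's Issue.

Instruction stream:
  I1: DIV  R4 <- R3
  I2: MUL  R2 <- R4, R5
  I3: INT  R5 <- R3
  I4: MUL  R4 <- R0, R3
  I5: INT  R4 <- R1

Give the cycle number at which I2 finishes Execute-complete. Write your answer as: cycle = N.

cycle = 16

[I1] 1/2/10/11
[I2] 2/12/16/17  (RAW R4: wait I1 write@11)
[I3] 3/4/5/13  (WAR R5: wait I2 read@12)
[I4] 18/19/23/24  (struct: MUL busy until I2 writes@17)
[I5] 25/26/27/28  (WAW R4: wait I4 write@24)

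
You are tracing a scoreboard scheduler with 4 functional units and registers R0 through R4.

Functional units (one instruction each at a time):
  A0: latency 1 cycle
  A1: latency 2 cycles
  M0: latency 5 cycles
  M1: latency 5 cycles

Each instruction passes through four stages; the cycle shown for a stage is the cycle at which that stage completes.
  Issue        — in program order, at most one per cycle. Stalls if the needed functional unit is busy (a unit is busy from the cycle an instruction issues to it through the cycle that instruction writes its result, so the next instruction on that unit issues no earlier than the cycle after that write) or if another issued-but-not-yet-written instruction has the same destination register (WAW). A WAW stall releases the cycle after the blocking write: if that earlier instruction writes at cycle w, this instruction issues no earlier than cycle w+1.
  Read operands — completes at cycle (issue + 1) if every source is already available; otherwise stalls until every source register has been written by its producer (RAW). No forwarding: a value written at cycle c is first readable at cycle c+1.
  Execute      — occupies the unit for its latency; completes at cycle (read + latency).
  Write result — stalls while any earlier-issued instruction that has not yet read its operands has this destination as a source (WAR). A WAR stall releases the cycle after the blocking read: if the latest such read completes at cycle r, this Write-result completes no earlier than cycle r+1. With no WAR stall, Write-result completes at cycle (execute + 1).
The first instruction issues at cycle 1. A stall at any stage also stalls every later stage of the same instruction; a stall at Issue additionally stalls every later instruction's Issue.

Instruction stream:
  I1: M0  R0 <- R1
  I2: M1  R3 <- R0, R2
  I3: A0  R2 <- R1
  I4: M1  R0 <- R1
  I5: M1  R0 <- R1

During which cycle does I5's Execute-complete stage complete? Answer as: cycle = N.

cycle = 30

  I1 | 1 | 2 | 7 | 8
  I2 | 2 | 9 | 14 | 15   RAW R0: wait I1 write@8
  I3 | 3 | 4 | 5 | 10   WAR R2: wait I2 read@9
  I4 | 16 | 17 | 22 | 23   struct: M1 busy until I2 writes@15
  I5 | 24 | 25 | 30 | 31   struct: M1 busy until I4 writes@23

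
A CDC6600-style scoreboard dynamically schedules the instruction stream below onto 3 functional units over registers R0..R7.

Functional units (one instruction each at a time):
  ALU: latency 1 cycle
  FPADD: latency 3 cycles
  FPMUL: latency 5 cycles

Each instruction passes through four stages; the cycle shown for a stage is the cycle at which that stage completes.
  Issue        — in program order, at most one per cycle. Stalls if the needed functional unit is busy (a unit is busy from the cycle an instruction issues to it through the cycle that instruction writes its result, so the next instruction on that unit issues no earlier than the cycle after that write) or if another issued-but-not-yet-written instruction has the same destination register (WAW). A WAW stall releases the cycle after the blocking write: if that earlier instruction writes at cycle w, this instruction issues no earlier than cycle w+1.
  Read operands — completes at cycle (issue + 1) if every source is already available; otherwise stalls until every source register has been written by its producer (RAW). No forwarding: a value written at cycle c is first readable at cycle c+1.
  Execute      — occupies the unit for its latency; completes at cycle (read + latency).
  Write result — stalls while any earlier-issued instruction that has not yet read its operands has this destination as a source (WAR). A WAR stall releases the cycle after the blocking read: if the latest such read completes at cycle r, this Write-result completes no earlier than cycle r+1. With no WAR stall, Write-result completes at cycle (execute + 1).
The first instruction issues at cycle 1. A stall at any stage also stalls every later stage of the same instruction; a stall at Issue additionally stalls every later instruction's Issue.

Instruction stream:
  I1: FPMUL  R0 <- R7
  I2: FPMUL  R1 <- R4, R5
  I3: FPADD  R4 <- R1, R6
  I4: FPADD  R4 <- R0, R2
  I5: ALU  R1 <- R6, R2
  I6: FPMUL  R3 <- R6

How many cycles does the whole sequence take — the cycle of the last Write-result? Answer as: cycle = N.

cycle 1: I1 dispatched to FPMUL
cycle 2: I1 operands ready
cycle 7: I1 complete
cycle 8: R0←I1
cycle 9: I2 dispatched to FPMUL
cycle 10: I2 operands ready; I3 dispatched to FPADD
cycle 15: I2 complete
cycle 16: R1←I2
cycle 17: I3 operands ready
cycle 20: I3 complete
cycle 21: R4←I3
cycle 22: I4 dispatched to FPADD
cycle 23: I4 operands ready; I5 dispatched to ALU
cycle 24: I5 operands ready; I6 dispatched to FPMUL
cycle 25: I5 complete; I6 operands ready
cycle 26: I4 complete; R1←I5
cycle 27: R4←I4
cycle 30: I6 complete
cycle 31: R3←I6

cycle = 31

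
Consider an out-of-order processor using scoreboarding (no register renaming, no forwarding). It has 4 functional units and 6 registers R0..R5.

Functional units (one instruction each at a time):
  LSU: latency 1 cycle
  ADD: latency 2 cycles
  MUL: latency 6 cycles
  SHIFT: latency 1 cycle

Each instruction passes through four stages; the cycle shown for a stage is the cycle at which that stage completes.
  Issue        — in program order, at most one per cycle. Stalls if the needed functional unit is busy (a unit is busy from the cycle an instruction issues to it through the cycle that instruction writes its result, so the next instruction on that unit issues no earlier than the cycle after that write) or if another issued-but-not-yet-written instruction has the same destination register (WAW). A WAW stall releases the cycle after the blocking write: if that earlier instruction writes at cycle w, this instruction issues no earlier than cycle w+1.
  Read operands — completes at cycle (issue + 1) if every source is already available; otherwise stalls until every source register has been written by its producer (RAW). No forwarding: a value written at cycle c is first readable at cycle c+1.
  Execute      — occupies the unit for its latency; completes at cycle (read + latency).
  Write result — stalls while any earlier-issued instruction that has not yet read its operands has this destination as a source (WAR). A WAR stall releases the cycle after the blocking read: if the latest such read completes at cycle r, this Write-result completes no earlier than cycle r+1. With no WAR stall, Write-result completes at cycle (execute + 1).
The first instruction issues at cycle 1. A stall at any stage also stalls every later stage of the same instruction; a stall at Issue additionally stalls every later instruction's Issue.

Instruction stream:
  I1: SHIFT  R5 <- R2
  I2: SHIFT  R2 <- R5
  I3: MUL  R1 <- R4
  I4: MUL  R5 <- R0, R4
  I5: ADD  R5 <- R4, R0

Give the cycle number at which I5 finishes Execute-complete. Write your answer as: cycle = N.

I1: IS=1 RO=2 EX=3 WR=4
I2: IS=5 RO=6 EX=7 WR=8  [struct: SHIFT busy until I1 writes@4]
I3: IS=6 RO=7 EX=13 WR=14
I4: IS=15 RO=16 EX=22 WR=23  [struct: MUL busy until I3 writes@14]
I5: IS=24 RO=25 EX=27 WR=28  [WAW R5: wait I4 write@23]

cycle = 27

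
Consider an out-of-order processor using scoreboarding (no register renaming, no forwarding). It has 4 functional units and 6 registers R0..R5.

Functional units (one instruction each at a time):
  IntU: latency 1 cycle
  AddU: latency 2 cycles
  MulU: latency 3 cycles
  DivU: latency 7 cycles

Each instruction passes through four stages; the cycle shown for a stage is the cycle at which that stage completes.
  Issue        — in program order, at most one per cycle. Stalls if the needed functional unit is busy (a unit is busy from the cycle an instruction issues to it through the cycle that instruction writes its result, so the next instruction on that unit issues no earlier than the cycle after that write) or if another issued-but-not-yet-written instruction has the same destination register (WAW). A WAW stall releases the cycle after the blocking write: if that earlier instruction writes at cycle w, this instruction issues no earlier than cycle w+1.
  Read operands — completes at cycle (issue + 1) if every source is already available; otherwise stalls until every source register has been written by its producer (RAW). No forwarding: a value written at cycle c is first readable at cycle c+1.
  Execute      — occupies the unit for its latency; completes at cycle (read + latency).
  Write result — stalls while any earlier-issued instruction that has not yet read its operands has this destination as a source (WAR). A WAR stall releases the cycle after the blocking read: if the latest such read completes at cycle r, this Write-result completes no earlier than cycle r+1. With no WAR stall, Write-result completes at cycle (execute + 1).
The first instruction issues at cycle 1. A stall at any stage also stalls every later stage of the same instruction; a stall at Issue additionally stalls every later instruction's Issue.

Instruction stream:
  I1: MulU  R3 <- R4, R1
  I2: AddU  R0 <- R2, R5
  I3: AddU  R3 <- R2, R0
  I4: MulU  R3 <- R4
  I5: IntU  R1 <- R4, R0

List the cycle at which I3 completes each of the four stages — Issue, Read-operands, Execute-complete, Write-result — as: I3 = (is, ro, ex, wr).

c1: issue I1 (MulU)
c2: I1 read-ops | issue I2 (AddU)
c3: I2 read-ops
c5: I1 finished on MulU | I2 finished on AddU
c6: I1→R3 | I2→R0
c7: issue I3 (AddU)
c8: I3 read-ops
c10: I3 finished on AddU
c11: I3→R3
c12: issue I4 (MulU)
c13: I4 read-ops | issue I5 (IntU)
c14: I5 read-ops
c15: I5 finished on IntU
c16: I4 finished on MulU | I5→R1
c17: I4→R3

I3 = (7, 8, 10, 11)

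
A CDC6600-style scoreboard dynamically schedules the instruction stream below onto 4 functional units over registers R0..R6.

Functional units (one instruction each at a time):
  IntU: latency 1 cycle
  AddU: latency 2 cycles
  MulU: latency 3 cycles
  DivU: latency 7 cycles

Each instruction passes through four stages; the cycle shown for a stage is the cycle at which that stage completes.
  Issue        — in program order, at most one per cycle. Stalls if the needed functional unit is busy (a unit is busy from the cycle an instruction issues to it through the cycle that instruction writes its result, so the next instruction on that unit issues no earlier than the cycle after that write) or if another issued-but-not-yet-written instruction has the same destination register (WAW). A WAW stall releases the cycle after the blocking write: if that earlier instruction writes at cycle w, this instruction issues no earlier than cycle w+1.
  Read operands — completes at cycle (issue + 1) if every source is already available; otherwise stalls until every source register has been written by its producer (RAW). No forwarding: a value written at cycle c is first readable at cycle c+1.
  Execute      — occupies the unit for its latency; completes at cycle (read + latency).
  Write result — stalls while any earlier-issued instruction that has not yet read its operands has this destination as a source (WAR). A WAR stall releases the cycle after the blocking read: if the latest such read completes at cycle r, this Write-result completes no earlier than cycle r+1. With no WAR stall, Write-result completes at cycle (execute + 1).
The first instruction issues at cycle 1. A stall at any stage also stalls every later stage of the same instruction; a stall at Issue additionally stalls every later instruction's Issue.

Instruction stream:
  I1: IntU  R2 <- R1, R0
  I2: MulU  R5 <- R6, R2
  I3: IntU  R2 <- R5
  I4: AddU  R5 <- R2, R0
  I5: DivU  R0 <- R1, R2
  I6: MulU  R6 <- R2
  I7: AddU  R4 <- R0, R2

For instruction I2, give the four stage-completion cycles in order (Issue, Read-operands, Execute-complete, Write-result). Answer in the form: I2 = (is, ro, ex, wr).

I2 = (2, 5, 8, 9)

t=1  issue I1 (IntU)
t=2  I1 read-ops; issue I2 (MulU)
t=3  I1 finished on IntU
t=4  I1→R2
t=5  I2 read-ops; issue I3 (IntU)
t=8  I2 finished on MulU
t=9  I2→R5
t=10  I3 read-ops; issue I4 (AddU)
t=11  I3 finished on IntU; issue I5 (DivU)
t=12  I3→R2; issue I6 (MulU)
t=13  I4 read-ops; I5 read-ops; I6 read-ops
t=15  I4 finished on AddU
t=16  I4→R5; I6 finished on MulU
t=17  I6→R6; issue I7 (AddU)
t=20  I5 finished on DivU
t=21  I5→R0
t=22  I7 read-ops
t=24  I7 finished on AddU
t=25  I7→R4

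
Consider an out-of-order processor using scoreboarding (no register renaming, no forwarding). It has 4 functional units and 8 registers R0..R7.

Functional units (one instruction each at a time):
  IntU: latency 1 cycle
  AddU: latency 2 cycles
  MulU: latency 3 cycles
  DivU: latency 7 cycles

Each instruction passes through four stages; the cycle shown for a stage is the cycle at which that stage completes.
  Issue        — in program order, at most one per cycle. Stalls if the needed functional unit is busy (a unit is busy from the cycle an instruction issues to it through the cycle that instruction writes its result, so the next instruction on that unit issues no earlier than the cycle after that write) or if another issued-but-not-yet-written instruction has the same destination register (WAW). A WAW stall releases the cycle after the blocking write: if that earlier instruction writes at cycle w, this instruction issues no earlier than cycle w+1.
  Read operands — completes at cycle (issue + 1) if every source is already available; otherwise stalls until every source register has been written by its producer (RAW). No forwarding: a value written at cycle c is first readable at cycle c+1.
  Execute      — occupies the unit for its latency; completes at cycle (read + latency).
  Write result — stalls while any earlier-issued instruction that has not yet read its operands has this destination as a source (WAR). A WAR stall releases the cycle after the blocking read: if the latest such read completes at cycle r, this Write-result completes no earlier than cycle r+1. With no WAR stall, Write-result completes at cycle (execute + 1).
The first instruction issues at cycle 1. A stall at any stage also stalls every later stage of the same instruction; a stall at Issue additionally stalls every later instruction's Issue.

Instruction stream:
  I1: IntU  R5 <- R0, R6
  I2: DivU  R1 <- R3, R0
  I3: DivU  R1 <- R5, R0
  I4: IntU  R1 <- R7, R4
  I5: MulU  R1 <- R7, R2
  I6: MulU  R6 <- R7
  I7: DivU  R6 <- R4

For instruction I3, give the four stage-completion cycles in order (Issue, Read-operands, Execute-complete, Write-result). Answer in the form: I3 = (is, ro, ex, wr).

t=1  issue I1 (IntU)
t=2  I1 read-ops | issue I2 (DivU)
t=3  I1 finished on IntU | I2 read-ops
t=4  I1→R5
t=10  I2 finished on DivU
t=11  I2→R1
t=12  issue I3 (DivU)
t=13  I3 read-ops
t=20  I3 finished on DivU
t=21  I3→R1
t=22  issue I4 (IntU)
t=23  I4 read-ops
t=24  I4 finished on IntU
t=25  I4→R1
t=26  issue I5 (MulU)
t=27  I5 read-ops
t=30  I5 finished on MulU
t=31  I5→R1
t=32  issue I6 (MulU)
t=33  I6 read-ops
t=36  I6 finished on MulU
t=37  I6→R6
t=38  issue I7 (DivU)
t=39  I7 read-ops
t=46  I7 finished on DivU
t=47  I7→R6

I3 = (12, 13, 20, 21)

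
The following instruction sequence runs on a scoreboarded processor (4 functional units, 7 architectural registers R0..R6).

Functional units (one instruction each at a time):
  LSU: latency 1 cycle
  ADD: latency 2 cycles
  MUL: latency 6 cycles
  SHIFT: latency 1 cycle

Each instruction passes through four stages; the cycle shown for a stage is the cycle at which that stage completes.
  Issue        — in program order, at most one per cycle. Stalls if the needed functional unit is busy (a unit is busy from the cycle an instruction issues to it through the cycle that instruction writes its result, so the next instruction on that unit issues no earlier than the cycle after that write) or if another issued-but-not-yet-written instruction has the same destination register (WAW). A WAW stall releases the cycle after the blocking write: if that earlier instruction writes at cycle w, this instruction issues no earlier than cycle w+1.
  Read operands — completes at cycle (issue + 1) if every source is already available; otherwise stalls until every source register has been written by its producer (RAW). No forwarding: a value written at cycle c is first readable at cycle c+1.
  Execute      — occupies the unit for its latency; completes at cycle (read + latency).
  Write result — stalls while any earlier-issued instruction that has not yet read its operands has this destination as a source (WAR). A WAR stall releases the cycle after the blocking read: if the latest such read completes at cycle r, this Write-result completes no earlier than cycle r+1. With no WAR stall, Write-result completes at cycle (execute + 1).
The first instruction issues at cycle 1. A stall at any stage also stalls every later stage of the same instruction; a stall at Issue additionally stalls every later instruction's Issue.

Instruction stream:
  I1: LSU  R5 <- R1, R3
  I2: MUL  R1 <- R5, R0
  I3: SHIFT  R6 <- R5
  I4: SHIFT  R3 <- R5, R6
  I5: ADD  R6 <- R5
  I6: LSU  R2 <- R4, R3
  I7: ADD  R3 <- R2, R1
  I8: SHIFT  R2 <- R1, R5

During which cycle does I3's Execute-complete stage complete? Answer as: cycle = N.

1) issue 1, read 2, done 3, write 4
2) issue 2, read 5, done 11, write 12  <RAW R5: wait I1 write@4>
3) issue 3, read 5, done 6, write 7  <RAW R5: wait I1 write@4>
4) issue 8, read 9, done 10, write 11  <struct: SHIFT busy until I3 writes@7>
5) issue 9, read 10, done 12, write 13
6) issue 10, read 12, done 13, write 14  <RAW R3: wait I4 write@11>
7) issue 14, read 15, done 17, write 18  <struct: ADD busy until I5 writes@13>
8) issue 15, read 16, done 17, write 18

cycle = 6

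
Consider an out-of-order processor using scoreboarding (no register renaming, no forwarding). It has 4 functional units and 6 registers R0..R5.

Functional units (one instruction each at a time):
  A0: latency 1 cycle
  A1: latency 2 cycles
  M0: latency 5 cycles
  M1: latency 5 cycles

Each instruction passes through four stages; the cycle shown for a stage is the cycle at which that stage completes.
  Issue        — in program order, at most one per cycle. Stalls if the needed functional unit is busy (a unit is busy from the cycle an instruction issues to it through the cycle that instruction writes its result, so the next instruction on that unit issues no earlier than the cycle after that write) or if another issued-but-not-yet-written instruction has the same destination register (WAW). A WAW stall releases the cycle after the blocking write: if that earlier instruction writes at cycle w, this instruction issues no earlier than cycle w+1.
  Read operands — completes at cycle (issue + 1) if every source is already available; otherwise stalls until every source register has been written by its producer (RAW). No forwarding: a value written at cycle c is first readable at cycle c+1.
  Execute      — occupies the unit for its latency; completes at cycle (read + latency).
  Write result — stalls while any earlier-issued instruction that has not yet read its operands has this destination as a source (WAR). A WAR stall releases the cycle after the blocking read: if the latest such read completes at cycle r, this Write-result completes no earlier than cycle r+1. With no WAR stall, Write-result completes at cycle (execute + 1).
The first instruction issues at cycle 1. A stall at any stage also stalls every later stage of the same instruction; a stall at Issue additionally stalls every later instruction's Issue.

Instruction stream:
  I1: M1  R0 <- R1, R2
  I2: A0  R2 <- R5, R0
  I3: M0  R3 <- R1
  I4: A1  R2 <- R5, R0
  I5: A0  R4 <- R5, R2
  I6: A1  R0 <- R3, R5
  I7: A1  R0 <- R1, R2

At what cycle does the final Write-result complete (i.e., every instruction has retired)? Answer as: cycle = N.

I1 -> (1, 2, 7, 8)
I2 -> (2, 9, 10, 11)  // RAW R0: wait I1 write@8
I3 -> (3, 4, 9, 10)
I4 -> (12, 13, 15, 16)  // WAW R2: wait I2 write@11
I5 -> (13, 17, 18, 19)  // RAW R2: wait I4 write@16
I6 -> (17, 18, 20, 21)  // struct: A1 busy until I4 writes@16
I7 -> (22, 23, 25, 26)  // struct: A1 busy until I6 writes@21

cycle = 26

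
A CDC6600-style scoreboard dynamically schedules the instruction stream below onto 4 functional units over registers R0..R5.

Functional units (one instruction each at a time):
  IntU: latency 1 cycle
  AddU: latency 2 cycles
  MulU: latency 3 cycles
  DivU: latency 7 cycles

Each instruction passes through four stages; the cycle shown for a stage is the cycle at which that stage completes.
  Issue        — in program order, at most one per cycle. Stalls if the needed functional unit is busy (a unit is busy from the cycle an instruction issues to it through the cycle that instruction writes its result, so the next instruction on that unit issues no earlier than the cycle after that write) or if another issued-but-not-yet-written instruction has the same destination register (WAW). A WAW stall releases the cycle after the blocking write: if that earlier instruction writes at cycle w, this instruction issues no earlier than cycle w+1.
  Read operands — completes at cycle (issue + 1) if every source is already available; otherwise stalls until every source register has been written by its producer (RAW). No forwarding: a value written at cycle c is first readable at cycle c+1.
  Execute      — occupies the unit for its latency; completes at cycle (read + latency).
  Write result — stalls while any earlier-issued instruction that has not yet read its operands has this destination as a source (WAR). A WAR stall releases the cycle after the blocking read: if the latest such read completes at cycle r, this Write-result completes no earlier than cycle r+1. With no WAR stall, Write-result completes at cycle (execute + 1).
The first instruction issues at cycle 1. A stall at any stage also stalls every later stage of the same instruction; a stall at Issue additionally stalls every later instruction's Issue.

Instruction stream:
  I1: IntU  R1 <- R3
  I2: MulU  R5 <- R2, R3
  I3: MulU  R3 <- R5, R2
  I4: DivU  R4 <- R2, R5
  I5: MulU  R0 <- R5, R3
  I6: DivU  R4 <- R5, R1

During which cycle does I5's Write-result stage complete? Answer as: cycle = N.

cycle = 19

cycle 1: issue I1 (IntU)
cycle 2: I1 read-ops; issue I2 (MulU)
cycle 3: I1 finished on IntU; I2 read-ops
cycle 4: I1→R1
cycle 6: I2 finished on MulU
cycle 7: I2→R5
cycle 8: issue I3 (MulU)
cycle 9: I3 read-ops; issue I4 (DivU)
cycle 10: I4 read-ops
cycle 12: I3 finished on MulU
cycle 13: I3→R3
cycle 14: issue I5 (MulU)
cycle 15: I5 read-ops
cycle 17: I4 finished on DivU
cycle 18: I4→R4; I5 finished on MulU
cycle 19: I5→R0; issue I6 (DivU)
cycle 20: I6 read-ops
cycle 27: I6 finished on DivU
cycle 28: I6→R4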